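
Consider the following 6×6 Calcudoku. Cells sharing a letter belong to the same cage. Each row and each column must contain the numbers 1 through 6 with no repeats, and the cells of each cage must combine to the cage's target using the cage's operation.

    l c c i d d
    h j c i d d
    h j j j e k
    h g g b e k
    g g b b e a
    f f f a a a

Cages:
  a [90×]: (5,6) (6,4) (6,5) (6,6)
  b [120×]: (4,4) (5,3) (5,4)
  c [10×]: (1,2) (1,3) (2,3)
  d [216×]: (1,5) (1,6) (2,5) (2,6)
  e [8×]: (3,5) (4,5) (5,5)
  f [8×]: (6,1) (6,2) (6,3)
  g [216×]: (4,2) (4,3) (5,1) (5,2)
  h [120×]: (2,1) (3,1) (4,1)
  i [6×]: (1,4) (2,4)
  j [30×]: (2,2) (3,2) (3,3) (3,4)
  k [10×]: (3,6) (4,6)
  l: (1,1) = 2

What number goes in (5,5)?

2

Cage l is given; hence (1,1) = 2.
Cage c needs product 10, leaving (2,3) = 2.
Cage f needs product 8, leaving (6,2) = 2.
In row 4, 1 can only go at (4,5), so (4,5) = 1.
The only place for 2 in row 4 is (4,6).
Column 6 already has 2; hence (3,6) = 5.
Cage j has product 30, which forces (2,2) = 5.
Cage j needs product 30, so (3,4) = 2.
Row 3 already has 2; hence (3,5) = 4.
4 is placed in column 5; hence (5,5) = 2.
5 is placed in column 2, so (1,2) = 1.
The 3 cells of cage c must have product 10, leaving (1,3) = 5.
Row 1 now contains 1, so (1,4) = 6.
Row 1 already has 6, which forces (1,5) = 3.
3 is placed in row 1, so (1,6) = 4.
The 3 cells of cage h must have product 120; hence (2,1) = 4.
Column 4 now contains 6, so (2,4) = 1.
Column 5 now contains 3, which forces (2,5) = 6.
4 is placed in column 6, which forces (2,6) = 3.
Row 3 now contains 4, so (3,1) = 6.
Column 2 already has 1; hence (3,2) = 3.
Row 3 now contains 3, so (3,3) = 1.
Cage h needs product 120, so (4,1) = 5.
Row 4 now contains 5, so (4,4) = 4.
Column 1 now contains 6; hence (5,1) = 3.
4 is placed in column 4; hence (5,4) = 5.
Column 1 already has 4, which forces (6,1) = 1.
Column 3 already has 1, leaving (6,3) = 4.
Column 4 already has 5; hence (6,4) = 3.
Column 5 already has 6, which forces (6,5) = 5.
Row 6 already has 1, leaving (6,6) = 6.
4 is placed in row 4, which forces (4,2) = 6.
Cage g has product 216, leaving (4,3) = 3.
Cage g has product 216, so (5,2) = 4.
Column 3 already has 4, leaving (5,3) = 6.
Column 6 now contains 6; hence (5,6) = 1.
The full grid is 2 1 5 6 3 4 / 4 5 2 1 6 3 / 6 3 1 2 4 5 / 5 6 3 4 1 2 / 3 4 6 5 2 1 / 1 2 4 3 5 6.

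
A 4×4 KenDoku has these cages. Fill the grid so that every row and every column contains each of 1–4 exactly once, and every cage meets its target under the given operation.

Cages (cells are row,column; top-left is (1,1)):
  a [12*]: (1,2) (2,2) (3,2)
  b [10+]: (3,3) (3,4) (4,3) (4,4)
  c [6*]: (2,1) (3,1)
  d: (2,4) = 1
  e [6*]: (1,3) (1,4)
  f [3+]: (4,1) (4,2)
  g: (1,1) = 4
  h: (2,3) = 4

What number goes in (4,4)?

4

Cage g is given, which forces (1,1) = 4.
H is a freebie; hence (2,3) = 4.
Cage d is given; hence (2,4) = 1.
Cage a has product 12, so (1,2) = 1.
1 is placed in row 2, leaving (2,2) = 3.
The 3 cells of cage a must have product 12, so (3,2) = 4.
1 is placed in column 2; hence (4,2) = 2.
3 is placed in row 2, so (2,1) = 2.
The two cells of cage c must have product 6, so (3,1) = 3.
Row 3 already has 3; hence (3,4) = 2.
Row 4 now contains 2; hence (4,1) = 1.
Row 4 now contains 1, leaving (4,3) = 3.
The 4 cells of cage b must have sum 10, which forces (4,4) = 4.
Column 3 now contains 3, which forces (1,3) = 2.
Column 4 now contains 2, which forces (1,4) = 3.
Row 3 already has 2, so (3,3) = 1.
Completed grid: 4 1 2 3 / 2 3 4 1 / 3 4 1 2 / 1 2 3 4.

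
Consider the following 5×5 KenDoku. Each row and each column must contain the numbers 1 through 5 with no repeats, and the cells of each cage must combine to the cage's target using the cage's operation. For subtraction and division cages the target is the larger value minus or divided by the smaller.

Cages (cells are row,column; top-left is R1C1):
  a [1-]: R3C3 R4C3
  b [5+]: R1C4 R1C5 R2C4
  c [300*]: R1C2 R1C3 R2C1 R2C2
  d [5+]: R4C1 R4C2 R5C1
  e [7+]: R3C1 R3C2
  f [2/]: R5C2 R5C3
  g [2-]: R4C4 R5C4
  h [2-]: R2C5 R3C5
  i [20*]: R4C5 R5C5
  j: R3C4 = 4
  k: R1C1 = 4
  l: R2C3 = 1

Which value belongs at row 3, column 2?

5

Cage k is given; hence R1C1 = 4.
L is a freebie, leaving R2C3 = 1.
Row 2 now contains 1; hence R2C4 = 2.
Cage j is a single given cell, leaving R3C4 = 4.
Cage b has sum 5, so R1C4 = 1.
Cage b needs sum 5, leaving R1C5 = 2.
Cage c has product 300, so R2C1 = 5.
Cage c has product 300; hence R2C2 = 4.
4 is placed in row 2; hence R2C5 = 3.
Column 1 already has 5, so R3C1 = 2.
2 is placed in row 3; hence R3C2 = 5.
5 is placed in row 3, leaving R3C3 = 3.
5 is placed in row 3, leaving R3C5 = 1.
2 is placed in column 1; hence R5C1 = 1.
Row 5 now contains 1, leaving R5C2 = 2.
Row 5 already has 2, leaving R5C3 = 4.
Row 5 already has 4, leaving R5C5 = 5.
5 is placed in column 2, which forces R1C2 = 3.
Column 3 already has 3, leaving R1C3 = 5.
Column 1 already has 1; hence R4C1 = 3.
Column 2 already has 2; hence R4C2 = 1.
Column 3 already has 4, so R4C3 = 2.
Cage g's pair has difference 2; hence R4C4 = 5.
Column 5 now contains 5, leaving R4C5 = 4.
Row 5 already has 5; hence R5C4 = 3.
Filled in: 4 3 5 1 2 / 5 4 1 2 3 / 2 5 3 4 1 / 3 1 2 5 4 / 1 2 4 3 5.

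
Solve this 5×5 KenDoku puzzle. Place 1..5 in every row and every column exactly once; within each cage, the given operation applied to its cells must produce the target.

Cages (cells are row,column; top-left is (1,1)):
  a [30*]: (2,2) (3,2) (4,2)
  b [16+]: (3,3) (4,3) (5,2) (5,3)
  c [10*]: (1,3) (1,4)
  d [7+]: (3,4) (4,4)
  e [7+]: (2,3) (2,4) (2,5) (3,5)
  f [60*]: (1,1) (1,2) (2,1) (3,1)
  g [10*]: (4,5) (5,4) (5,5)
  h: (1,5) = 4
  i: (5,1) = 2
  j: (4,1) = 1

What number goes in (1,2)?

Cage h is a single given cell, so (1,5) = 4.
Cage e needs sum 7, leaving (3,5) = 1.
J is a freebie, so (4,1) = 1.
Cage i is a single given cell, which forces (5,1) = 2.
Row 5 already has 2, so (5,5) = 5.
Cage f has product 60, so (1,2) = 1.
Column 5 already has 5, which forces (4,5) = 2.
5 is placed in row 5, so (5,2) = 4.
The 4 cells of cage b must have sum 16; hence (5,3) = 3.
5 is placed in row 5; hence (5,4) = 1.
Cage e needs sum 7, so (2,3) = 1.
The 4 cells of cage e must have sum 7, so (2,4) = 2.
2 is placed in column 5, which forces (2,5) = 3.
Cage c needs two cells with product 10, which forces (1,3) = 2.
Column 4 now contains 2, which forces (1,4) = 5.
3 is placed in row 2, which forces (2,2) = 5.
The 3 cells of cage a must have product 30, which forces (3,2) = 2.
The 3 cells of cage a must have product 30, leaving (4,2) = 3.
Row 4 now contains 3, so (4,4) = 4.
Row 1 already has 5, leaving (1,1) = 3.
Row 2 already has 5; hence (2,1) = 4.
The 4 cells of cage f must have product 60; hence (3,1) = 5.
Cage b needs sum 16, which forces (3,3) = 4.
Column 4 now contains 4, so (3,4) = 3.
4 is placed in row 4, which forces (4,3) = 5.
The full grid is 3 1 2 5 4 / 4 5 1 2 3 / 5 2 4 3 1 / 1 3 5 4 2 / 2 4 3 1 5.

1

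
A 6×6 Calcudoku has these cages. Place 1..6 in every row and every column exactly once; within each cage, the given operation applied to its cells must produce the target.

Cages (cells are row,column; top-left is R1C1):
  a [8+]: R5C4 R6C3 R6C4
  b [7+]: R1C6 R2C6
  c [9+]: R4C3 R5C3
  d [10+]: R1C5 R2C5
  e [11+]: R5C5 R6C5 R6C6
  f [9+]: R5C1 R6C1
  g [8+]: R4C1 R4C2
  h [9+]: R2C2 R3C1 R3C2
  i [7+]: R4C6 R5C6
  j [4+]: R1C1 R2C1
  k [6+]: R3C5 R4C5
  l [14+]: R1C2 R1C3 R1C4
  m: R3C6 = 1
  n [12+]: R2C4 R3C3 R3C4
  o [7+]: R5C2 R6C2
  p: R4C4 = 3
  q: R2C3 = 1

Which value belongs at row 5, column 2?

6

Q is a freebie, leaving R2C3 = 1.
Cage m is given, so R3C6 = 1.
Cage p is given; hence R4C4 = 3.
The two cells of cage j must have sum 4, which forces R1C1 = 1.
Row 2 now contains 1, leaving R2C1 = 3.
Row 1 needs a 2, and only R1C6 is open for it.
Cage b needs two cells with sum 7, so R2C6 = 5.
The two cells of cage i must have sum 7, which forces R4C6 = 4.
Cage i needs two cells with sum 7, so R5C6 = 3.
3 is placed in column 6, leaving R6C6 = 6.
Cage c needs two cells with sum 9, leaving R4C3 = 5.
Cage c's pair has sum 9, so R5C3 = 4.
4 is placed in row 5, leaving R5C1 = 5.
Cage f needs two cells with sum 9, leaving R6C1 = 4.
Row 6 already has 4, leaving R6C5 = 3.
Column 1 now contains 4, so R3C1 = 2.
2 is placed in column 1; hence R4C1 = 6.
Row 4 now contains 6, so R4C2 = 2.
2 is placed in row 4, which forces R4C5 = 1.
Column 2 now contains 2; hence R5C2 = 6.
Cage a needs sum 8, so R5C4 = 1.
The 3 cells of cage e must have sum 11; hence R5C5 = 2.
Row 6 already has 3, so R6C3 = 2.
The 3 cells of cage a must have sum 8, which forces R6C4 = 5.
Cage l needs sum 14, so R1C2 = 5.
Cage l needs sum 14, leaving R1C3 = 3.
Column 4 already has 5, leaving R1C4 = 6.
Row 1 now contains 6, so R1C5 = 4.
Column 2 now contains 2, leaving R2C2 = 4.
Cage n has sum 12, so R2C4 = 2.
4 is placed in column 5, leaving R2C5 = 6.
Cage h needs sum 9, so R3C2 = 3.
Cage n needs sum 12, leaving R3C3 = 6.
The 3 cells of cage n must have sum 12, so R3C4 = 4.
The two cells of cage k must have sum 6, so R3C5 = 5.
Row 6 already has 5, which forces R6C2 = 1.
Filled in: 1 5 3 6 4 2 / 3 4 1 2 6 5 / 2 3 6 4 5 1 / 6 2 5 3 1 4 / 5 6 4 1 2 3 / 4 1 2 5 3 6.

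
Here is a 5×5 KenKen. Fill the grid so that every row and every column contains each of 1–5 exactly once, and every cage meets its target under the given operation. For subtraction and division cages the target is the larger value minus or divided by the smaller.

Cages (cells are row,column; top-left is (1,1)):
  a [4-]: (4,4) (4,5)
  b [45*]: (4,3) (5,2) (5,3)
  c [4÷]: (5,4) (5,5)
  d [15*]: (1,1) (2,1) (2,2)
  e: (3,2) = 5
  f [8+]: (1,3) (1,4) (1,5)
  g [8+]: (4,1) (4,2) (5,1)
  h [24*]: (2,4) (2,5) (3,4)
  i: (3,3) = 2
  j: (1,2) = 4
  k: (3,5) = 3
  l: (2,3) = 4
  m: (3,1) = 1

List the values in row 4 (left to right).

J is a freebie, which forces (1,2) = 4.
L is a freebie; hence (2,3) = 4.
Cage m is a single given cell, leaving (3,1) = 1.
Cage e is a single given cell, so (3,2) = 5.
Cage i is given, leaving (3,3) = 2.
Cage k is given, so (3,5) = 3.
Cage b has product 45, so (4,3) = 3.
The 3 cells of cage b must have product 45; hence (5,2) = 3.
The 3 cells of cage b must have product 45; hence (5,3) = 5.
Column 3 already has 5, leaving (1,3) = 1.
3 is placed in column 2, which forces (2,2) = 1.
Cage h needs product 24, leaving (2,4) = 3.
Column 5 already has 3; hence (2,5) = 2.
3 is placed in row 3, leaving (3,4) = 4.
Column 2 now contains 1, so (4,2) = 2.
Cage g needs sum 8, which forces (5,1) = 2.
Column 4 already has 4, which forces (5,4) = 1.
Row 5 now contains 1, which forces (5,5) = 4.
Cage d needs product 15; hence (1,1) = 3.
The 3 cells of cage f must have sum 8, leaving (1,4) = 2.
Column 5 now contains 2, which forces (1,5) = 5.
Row 2 already has 3, so (2,1) = 5.
Cage g needs sum 8; hence (4,1) = 4.
Column 4 already has 1; hence (4,4) = 5.
Cage a needs two cells with difference 4, so (4,5) = 1.
Completed grid: 3 4 1 2 5 / 5 1 4 3 2 / 1 5 2 4 3 / 4 2 3 5 1 / 2 3 5 1 4.

4 2 3 5 1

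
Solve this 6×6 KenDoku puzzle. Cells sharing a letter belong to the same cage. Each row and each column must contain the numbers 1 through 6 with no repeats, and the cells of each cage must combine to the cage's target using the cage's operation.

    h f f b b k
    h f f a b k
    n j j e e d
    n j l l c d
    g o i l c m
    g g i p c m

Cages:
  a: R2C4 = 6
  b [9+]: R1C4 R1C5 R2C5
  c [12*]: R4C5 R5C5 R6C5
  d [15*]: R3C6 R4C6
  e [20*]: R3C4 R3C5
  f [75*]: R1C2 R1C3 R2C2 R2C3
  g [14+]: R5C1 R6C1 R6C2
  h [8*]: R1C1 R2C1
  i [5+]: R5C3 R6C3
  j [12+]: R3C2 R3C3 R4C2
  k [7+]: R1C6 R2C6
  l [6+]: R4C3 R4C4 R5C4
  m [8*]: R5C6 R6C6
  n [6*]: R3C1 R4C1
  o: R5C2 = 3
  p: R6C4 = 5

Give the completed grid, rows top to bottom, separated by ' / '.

Cage a is given, which forces R2C4 = 6.
Cage o is a single given cell, which forces R5C2 = 3.
P is a freebie, leaving R6C4 = 5.
Column 4 now contains 5, so R3C4 = 4.
Cage e's pair has product 20; hence R3C5 = 5.
5 is placed in row 3, so R3C6 = 3.
Column 6 already has 3, leaving R4C6 = 5.
Cage k needs two cells with sum 7, so R1C6 = 6.
Cage k's pair has sum 7, so R2C6 = 1.
The 3 cells of cage j must have sum 12, leaving R4C2 = 4.
Column 2 already has 4, which forces R6C2 = 6.
Cage f has product 75, so R1C2 = 1.
The 4 cells of cage f must have product 75; hence R1C3 = 5.
Row 2 now contains 1, which forces R2C2 = 5.
Cage f needs product 75, leaving R2C3 = 3.
Column 2 now contains 6; hence R3C2 = 2.
The 3 cells of cage j must have sum 12, leaving R3C3 = 6.
Row 3 already has 6, leaving R3C1 = 1.
Cage n's pair has product 6, so R4C1 = 6.
The 3 cells of cage l must have sum 6, leaving R4C4 = 3.
Column 1 now contains 6, so R5C1 = 5.
3 is placed in column 4, which forces R1C4 = 2.
The 3 cells of cage b must have sum 9; hence R1C5 = 3.
The 3 cells of cage b must have sum 9, which forces R2C5 = 4.
Column 4 already has 2, leaving R5C4 = 1.
4 is placed in column 5, so R5C5 = 6.
Cage g has sum 14, so R6C1 = 3.
Row 1 already has 2, so R1C1 = 4.
Row 2 already has 4, leaving R2C1 = 2.
Cage l needs sum 6; hence R4C3 = 2.
Row 4 already has 2, which forces R4C5 = 1.
Row 5 already has 1; hence R5C3 = 4.
Row 5 already has 4; hence R5C6 = 2.
Cage i's pair has sum 5, leaving R6C3 = 1.
Column 5 now contains 1; hence R6C5 = 2.
Column 6 already has 2, which forces R6C6 = 4.

4 1 5 2 3 6 / 2 5 3 6 4 1 / 1 2 6 4 5 3 / 6 4 2 3 1 5 / 5 3 4 1 6 2 / 3 6 1 5 2 4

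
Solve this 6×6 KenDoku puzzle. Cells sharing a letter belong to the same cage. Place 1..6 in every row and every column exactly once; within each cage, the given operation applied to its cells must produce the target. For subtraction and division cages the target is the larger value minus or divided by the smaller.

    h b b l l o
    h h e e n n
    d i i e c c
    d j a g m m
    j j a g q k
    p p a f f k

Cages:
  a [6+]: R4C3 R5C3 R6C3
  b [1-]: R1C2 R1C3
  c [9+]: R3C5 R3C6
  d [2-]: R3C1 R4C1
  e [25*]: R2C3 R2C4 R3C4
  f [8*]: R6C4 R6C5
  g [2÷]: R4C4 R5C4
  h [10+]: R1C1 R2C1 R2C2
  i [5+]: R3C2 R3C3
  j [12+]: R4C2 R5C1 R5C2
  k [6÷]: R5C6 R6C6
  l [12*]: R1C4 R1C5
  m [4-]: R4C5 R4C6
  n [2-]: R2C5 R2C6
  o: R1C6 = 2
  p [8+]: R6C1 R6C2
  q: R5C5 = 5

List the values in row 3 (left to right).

2 1 4 5 6 3

Cage o is given, leaving R1C6 = 2.
Cage e has product 25; hence R2C3 = 5.
Cage e has product 25; hence R2C4 = 1.
Cage e needs product 25; hence R3C4 = 5.
Q is a freebie, leaving R5C5 = 5.
Row 1 needs a 1, and only R1C1 is open for it.
In row 1, 5 can only go at R1C2, so R1C2 = 5.
In row 1, 6 can only go at R1C3, so R1C3 = 6.
In row 2, 2 can only go at R2C5, so R2C5 = 2.
Cage n's pair has difference 2, which forces R2C6 = 4.
2 is placed in column 5, leaving R4C5 = 1.
Cage m needs two cells with difference 4; hence R4C6 = 5.
Cage f's pair has product 8, which forces R6C4 = 2.
2 is placed in column 5, which forces R6C5 = 4.
The two cells of cage l must have product 12, which forces R1C4 = 4.
Column 5 already has 4, which forces R1C5 = 3.
Column 5 now contains 3; hence R3C5 = 6.
6 is placed in row 3; hence R3C6 = 3.
The two cells of cage p must have sum 8, so R6C1 = 5.
Cage p's pair has sum 8, which forces R6C2 = 3.
Row 6 already has 3, leaving R6C3 = 1.
1 is placed in row 6; hence R6C6 = 6.
The 3 cells of cage h must have sum 10, which forces R2C1 = 3.
Column 2 already has 3, which forces R2C2 = 6.
Cage i's pair has sum 5, leaving R3C2 = 1.
The two cells of cage i must have sum 5, which forces R3C3 = 4.
6 is placed in column 6, leaving R5C6 = 1.
4 is placed in row 3; hence R3C1 = 2.
Cage d's pair has difference 2, leaving R4C1 = 4.
Row 4 now contains 4; hence R4C2 = 2.
2 is placed in row 4, leaving R4C3 = 3.
3 is placed in row 4, so R4C4 = 6.
Cage j has sum 12, so R5C1 = 6.
Column 2 already has 2, so R5C2 = 4.
3 is placed in column 3, leaving R5C3 = 2.
6 is placed in column 4, leaving R5C4 = 3.
Filled in: 1 5 6 4 3 2 / 3 6 5 1 2 4 / 2 1 4 5 6 3 / 4 2 3 6 1 5 / 6 4 2 3 5 1 / 5 3 1 2 4 6.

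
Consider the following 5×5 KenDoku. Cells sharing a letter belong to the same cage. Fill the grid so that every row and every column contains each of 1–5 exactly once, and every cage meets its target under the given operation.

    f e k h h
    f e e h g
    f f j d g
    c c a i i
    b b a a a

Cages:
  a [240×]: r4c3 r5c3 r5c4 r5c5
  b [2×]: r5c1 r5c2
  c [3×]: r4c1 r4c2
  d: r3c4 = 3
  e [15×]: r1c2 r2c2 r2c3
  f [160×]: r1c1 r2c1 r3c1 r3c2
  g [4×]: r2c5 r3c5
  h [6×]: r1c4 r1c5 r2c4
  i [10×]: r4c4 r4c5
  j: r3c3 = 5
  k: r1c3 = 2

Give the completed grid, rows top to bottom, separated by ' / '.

K is a freebie; hence r1c3 = 2.
Cage f has product 160, so r3c2 = 4.
Cage j is a single given cell; hence r3c3 = 5.
Cage d is given; hence r3c4 = 3.
4 is placed in row 3, which forces r3c5 = 1.
The 4 cells of cage a must have product 240, which forces r4c3 = 4.
5 is placed in column 3, so r5c3 = 3.
Column 4 already has 3, so r1c4 = 1.
Column 5 already has 1, leaving r1c5 = 3.
3 is placed in column 3, so r2c3 = 1.
Cage h has product 6, which forces r2c4 = 2.
Column 5 already has 1, so r2c5 = 4.
Row 3 already has 5; hence r3c1 = 2.
2 is placed in column 4; hence r4c4 = 5.
Row 4 already has 5; hence r4c5 = 2.
Column 1 now contains 2, leaving r5c1 = 1.
1 is placed in row 5, so r5c2 = 2.
Column 4 already has 5, which forces r5c4 = 4.
Column 5 now contains 4, so r5c5 = 5.
Cage f has product 160; hence r1c1 = 4.
Row 1 already has 3, which forces r1c2 = 5.
Row 2 now contains 4; hence r2c1 = 5.
Cage e has product 15; hence r2c2 = 3.
Column 1 now contains 1, so r4c1 = 3.
Cage c's pair has product 3, leaving r4c2 = 1.

4 5 2 1 3 / 5 3 1 2 4 / 2 4 5 3 1 / 3 1 4 5 2 / 1 2 3 4 5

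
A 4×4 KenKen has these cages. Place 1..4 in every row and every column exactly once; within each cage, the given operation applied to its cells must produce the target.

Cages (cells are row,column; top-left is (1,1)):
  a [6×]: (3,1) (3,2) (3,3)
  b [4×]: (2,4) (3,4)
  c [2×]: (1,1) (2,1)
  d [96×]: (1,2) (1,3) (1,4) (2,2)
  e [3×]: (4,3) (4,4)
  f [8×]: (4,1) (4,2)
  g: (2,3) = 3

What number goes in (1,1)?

1

The 4 cells of cage d must have product 96, leaving (2,2) = 4.
Cage g is given; hence (2,3) = 3.
4 is placed in row 2, leaving (2,4) = 1.
Column 4 now contains 1, which forces (3,4) = 4.
4 is placed in column 2; hence (4,2) = 2.
Column 3 now contains 3; hence (4,3) = 1.
Column 4 now contains 1, so (4,4) = 3.
The two cells of cage c must have product 2, which forces (1,1) = 1.
Column 2 already has 2, so (1,2) = 3.
The 4 cells of cage d must have product 96; hence (1,3) = 4.
Column 4 now contains 3, so (1,4) = 2.
1 is placed in row 2, which forces (2,1) = 2.
Column 1 already has 1, which forces (3,1) = 3.
3 is placed in column 2, which forces (3,2) = 1.
1 is placed in column 3, leaving (3,3) = 2.
Row 4 already has 2, leaving (4,1) = 4.
Filled in: 1 3 4 2 / 2 4 3 1 / 3 1 2 4 / 4 2 1 3.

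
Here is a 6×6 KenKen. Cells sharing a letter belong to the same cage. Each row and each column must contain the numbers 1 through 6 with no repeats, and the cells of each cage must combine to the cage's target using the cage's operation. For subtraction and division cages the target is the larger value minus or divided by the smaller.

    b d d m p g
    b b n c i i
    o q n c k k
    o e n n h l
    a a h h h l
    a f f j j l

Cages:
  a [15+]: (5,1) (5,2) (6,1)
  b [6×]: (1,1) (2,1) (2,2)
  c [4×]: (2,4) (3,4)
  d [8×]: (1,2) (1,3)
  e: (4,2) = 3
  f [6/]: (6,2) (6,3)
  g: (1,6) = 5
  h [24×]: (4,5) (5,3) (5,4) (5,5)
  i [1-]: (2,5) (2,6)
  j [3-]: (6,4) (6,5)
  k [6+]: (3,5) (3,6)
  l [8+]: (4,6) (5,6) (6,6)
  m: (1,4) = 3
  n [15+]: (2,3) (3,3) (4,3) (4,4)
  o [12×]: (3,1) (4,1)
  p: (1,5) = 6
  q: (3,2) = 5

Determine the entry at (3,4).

Cage m is given, leaving (1,4) = 3.
P is a freebie; hence (1,5) = 6.
G is a freebie, which forces (1,6) = 5.
Q is a freebie, so (3,2) = 5.
Cage e is a single given cell, so (4,2) = 3.
In row 1, 1 can only go at (1,1), so (1,1) = 1.
The only place for 5 in row 5 is (5,1).
Column 6 needs a 6, and only (2,6) is open for it.
Row 2 now contains 6; hence (2,1) = 3.
The 3 cells of cage b must have product 6, leaving (2,2) = 2.
Cage i needs two cells with difference 1; hence (2,5) = 5.
Column 2 already has 2, which forces (1,2) = 4.
Cage d needs two cells with product 8; hence (1,3) = 2.
Column 2 now contains 4; hence (5,2) = 6.
Column 2 now contains 6, so (6,2) = 1.
Row 6 now contains 1, which forces (6,3) = 6.
Cage n has sum 15, leaving (2,3) = 1.
1 is placed in row 2, so (2,4) = 4.
Cage n needs sum 15, which forces (3,3) = 3.
Column 4 now contains 4, which forces (3,4) = 1.
Cage n needs sum 15, so (4,3) = 5.
The 4 cells of cage n must have sum 15, which forces (4,4) = 6.
Column 3 now contains 3, which forces (5,3) = 4.
Column 4 now contains 1, leaving (5,4) = 2.
Row 6 now contains 6, which forces (6,1) = 4.
Cage j needs two cells with difference 3; hence (6,4) = 5.
The two cells of cage j must have difference 3; hence (6,5) = 2.
Row 6 now contains 4, so (6,6) = 3.
The two cells of cage o must have product 12; hence (3,1) = 6.
Column 5 now contains 2; hence (3,5) = 4.
The two cells of cage k must have sum 6, which forces (3,6) = 2.
Row 4 now contains 6, leaving (4,1) = 2.
The 4 cells of cage h must have product 24, so (4,5) = 1.
Cage l has sum 8, leaving (4,6) = 4.
Cage h has product 24, leaving (5,5) = 3.
Column 6 now contains 3; hence (5,6) = 1.
The full grid is 1 4 2 3 6 5 / 3 2 1 4 5 6 / 6 5 3 1 4 2 / 2 3 5 6 1 4 / 5 6 4 2 3 1 / 4 1 6 5 2 3.

1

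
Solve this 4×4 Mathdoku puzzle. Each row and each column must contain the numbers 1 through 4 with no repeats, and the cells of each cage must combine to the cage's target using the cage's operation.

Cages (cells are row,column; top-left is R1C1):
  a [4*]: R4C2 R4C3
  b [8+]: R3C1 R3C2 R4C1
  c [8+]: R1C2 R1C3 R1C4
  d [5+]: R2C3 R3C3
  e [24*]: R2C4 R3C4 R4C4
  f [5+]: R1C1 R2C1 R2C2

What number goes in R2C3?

3

Row 1 needs a 2, and only R1C1 is open for it.
The 3 cells of cage f must have sum 5, which forces R2C1 = 1.
Cage f has sum 5, which forces R2C2 = 2.
Cage b needs sum 8, leaving R3C2 = 1.
Row 3 already has 1, which forces R3C3 = 2.
Column 2 now contains 1; hence R4C2 = 4.
Row 4 now contains 4; hence R4C3 = 1.
Column 2 already has 4; hence R1C2 = 3.
The 3 cells of cage c must have sum 8, which forces R1C3 = 4.
Cage c needs sum 8, leaving R1C4 = 1.
The two cells of cage d must have sum 5, so R2C3 = 3.
Row 2 already has 3; hence R2C4 = 4.
The 3 cells of cage b must have sum 8, which forces R3C1 = 4.
4 is placed in column 4, which forces R3C4 = 3.
Row 4 now contains 4; hence R4C1 = 3.
The 3 cells of cage e must have product 24, so R4C4 = 2.
The full grid is 2 3 4 1 / 1 2 3 4 / 4 1 2 3 / 3 4 1 2.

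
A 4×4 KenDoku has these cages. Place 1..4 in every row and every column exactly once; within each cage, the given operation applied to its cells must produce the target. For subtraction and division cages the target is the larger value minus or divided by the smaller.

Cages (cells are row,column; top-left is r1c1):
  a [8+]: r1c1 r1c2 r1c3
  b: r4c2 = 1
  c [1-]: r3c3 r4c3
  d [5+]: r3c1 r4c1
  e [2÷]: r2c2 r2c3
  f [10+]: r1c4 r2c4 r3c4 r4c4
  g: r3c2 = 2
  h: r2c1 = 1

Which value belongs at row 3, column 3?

4

Cage h is given, which forces r2c1 = 1.
Cage g is a single given cell, which forces r3c2 = 2.
B is a freebie, so r4c2 = 1.
The 3 cells of cage a must have sum 8, so r1c3 = 1.
2 is placed in column 2, leaving r2c2 = 4.
The two cells of cage e must have quotient 2, which forces r2c3 = 2.
Row 2 already has 2, leaving r2c4 = 3.
Cage d needs two cells with sum 5, so r3c1 = 3.
Row 3 already has 3, which forces r3c3 = 4.
Row 3 now contains 4, which forces r3c4 = 1.
The two cells of cage d must have sum 5, so r4c1 = 2.
4 is placed in column 3, leaving r4c3 = 3.
Row 4 already has 2; hence r4c4 = 4.
Column 1 already has 3; hence r1c1 = 4.
Column 2 now contains 4; hence r1c2 = 3.
Column 4 already has 4, so r1c4 = 2.
Filled in: 4 3 1 2 / 1 4 2 3 / 3 2 4 1 / 2 1 3 4.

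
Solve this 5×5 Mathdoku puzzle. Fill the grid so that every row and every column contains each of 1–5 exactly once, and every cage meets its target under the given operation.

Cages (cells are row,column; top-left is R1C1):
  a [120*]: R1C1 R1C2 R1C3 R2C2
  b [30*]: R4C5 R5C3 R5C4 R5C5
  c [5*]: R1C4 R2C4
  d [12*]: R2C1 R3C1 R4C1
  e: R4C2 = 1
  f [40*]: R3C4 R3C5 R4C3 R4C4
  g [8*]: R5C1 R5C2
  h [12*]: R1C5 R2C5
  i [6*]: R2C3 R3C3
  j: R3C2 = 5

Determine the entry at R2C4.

5

J is a freebie, which forces R3C2 = 5.
Cage e is given, so R4C2 = 1.
In row 1, 1 can only go at R1C4, so R1C4 = 1.
Column 4 already has 1, so R2C4 = 5.
Cage f needs product 40; hence R3C5 = 1.
The 3 cells of cage d must have product 12, leaving R2C1 = 1.
Cage f has product 40, leaving R4C3 = 5.
Cage b has product 30, which forces R5C3 = 1.
Cage a needs product 120, leaving R1C1 = 5.
The 4 cells of cage b must have product 30, so R5C5 = 5.
In row 5, 3 can only go at R5C4, so R5C4 = 3.
The 4 cells of cage b must have product 30, so R4C5 = 2.
Cage f needs product 40, leaving R3C4 = 2.
2 is placed in row 4, leaving R4C4 = 4.
Cage i needs two cells with product 6, so R2C3 = 2.
Cage d needs product 12, leaving R3C1 = 4.
Row 3 already has 2, which forces R3C3 = 3.
Row 4 already has 4; hence R4C1 = 3.
Column 1 now contains 4, leaving R5C1 = 2.
Row 5 already has 2, leaving R5C2 = 4.
The 4 cells of cage a must have product 120, which forces R1C2 = 2.
Column 3 already has 3, so R1C3 = 4.
Row 1 already has 4; hence R1C5 = 3.
Column 2 already has 4, leaving R2C2 = 3.
Column 5 now contains 3; hence R2C5 = 4.
The full grid is 5 2 4 1 3 / 1 3 2 5 4 / 4 5 3 2 1 / 3 1 5 4 2 / 2 4 1 3 5.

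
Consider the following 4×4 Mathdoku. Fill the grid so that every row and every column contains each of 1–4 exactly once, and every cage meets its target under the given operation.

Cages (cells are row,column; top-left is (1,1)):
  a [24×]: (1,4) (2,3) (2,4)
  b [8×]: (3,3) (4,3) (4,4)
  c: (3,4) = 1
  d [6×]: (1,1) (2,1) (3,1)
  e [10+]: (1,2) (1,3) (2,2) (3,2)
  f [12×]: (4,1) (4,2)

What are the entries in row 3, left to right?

3 2 4 1

Cage c is a single given cell; hence (3,4) = 1.
Cage b has product 8, leaving (4,3) = 1.
Row 4 needs a 2, and only (4,4) is open for it.
Cage a needs product 24; hence (2,3) = 2.
The 3 cells of cage b must have product 8, so (3,3) = 4.
Column 3 now contains 4, leaving (1,3) = 3.
Row 1 now contains 3, which forces (1,4) = 4.
Column 4 already has 4; hence (2,4) = 3.
The 4 cells of cage e must have sum 10, which forces (3,2) = 2.
Cage d has product 6; hence (1,1) = 2.
4 is placed in row 1, which forces (1,2) = 1.
Row 2 already has 3, leaving (2,1) = 1.
Cage e has sum 10, which forces (2,2) = 4.
2 is placed in row 3, leaving (3,1) = 3.
Column 1 already has 3, leaving (4,1) = 4.
Column 2 now contains 4, leaving (4,2) = 3.
The full grid is 2 1 3 4 / 1 4 2 3 / 3 2 4 1 / 4 3 1 2.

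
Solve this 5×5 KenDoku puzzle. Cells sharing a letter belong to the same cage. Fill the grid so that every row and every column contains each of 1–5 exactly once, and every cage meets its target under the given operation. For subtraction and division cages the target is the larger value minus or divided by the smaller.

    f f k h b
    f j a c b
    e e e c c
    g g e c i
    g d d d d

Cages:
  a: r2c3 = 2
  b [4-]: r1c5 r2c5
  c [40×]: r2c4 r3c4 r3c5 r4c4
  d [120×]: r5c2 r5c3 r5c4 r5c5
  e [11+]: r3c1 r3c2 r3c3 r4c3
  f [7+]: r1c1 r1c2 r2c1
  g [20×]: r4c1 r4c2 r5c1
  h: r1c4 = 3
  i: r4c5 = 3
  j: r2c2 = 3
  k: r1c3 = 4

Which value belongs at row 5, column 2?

K is a freebie; hence r1c3 = 4.
Cage h is given, which forces r1c4 = 3.
Cage j is given, leaving r2c2 = 3.
Cage a is given, so r2c3 = 2.
Cage i is given, so r4c5 = 3.
Cage d has product 120, which forces r5c3 = 3.
The only place for 3 in row 3 is r3c1.
Cage e needs sum 11, so r3c2 = 2.
Column 2 now contains 2, so r1c2 = 1.
1 is placed in row 1; hence r1c5 = 5.
Column 5 now contains 5, which forces r2c5 = 1.
1 is placed in column 5, which forces r3c5 = 4.
The 4 cells of cage c must have product 40, leaving r4c4 = 2.
Column 5 already has 4, so r5c5 = 2.
Row 1 now contains 5, which forces r1c1 = 2.
1 is placed in row 2; hence r2c1 = 4.
The 4 cells of cage c must have product 40, which forces r2c4 = 5.
Cage c needs product 40, which forces r3c4 = 1.
Column 4 now contains 5; hence r5c4 = 4.
Row 3 now contains 1; hence r3c3 = 5.
The 3 cells of cage g must have product 20, leaving r4c2 = 4.
Cage e has sum 11, which forces r4c3 = 1.
Row 5 already has 4, so r5c2 = 5.
1 is placed in row 4, which forces r4c1 = 5.
Row 5 already has 5, which forces r5c1 = 1.
The full grid is 2 1 4 3 5 / 4 3 2 5 1 / 3 2 5 1 4 / 5 4 1 2 3 / 1 5 3 4 2.

5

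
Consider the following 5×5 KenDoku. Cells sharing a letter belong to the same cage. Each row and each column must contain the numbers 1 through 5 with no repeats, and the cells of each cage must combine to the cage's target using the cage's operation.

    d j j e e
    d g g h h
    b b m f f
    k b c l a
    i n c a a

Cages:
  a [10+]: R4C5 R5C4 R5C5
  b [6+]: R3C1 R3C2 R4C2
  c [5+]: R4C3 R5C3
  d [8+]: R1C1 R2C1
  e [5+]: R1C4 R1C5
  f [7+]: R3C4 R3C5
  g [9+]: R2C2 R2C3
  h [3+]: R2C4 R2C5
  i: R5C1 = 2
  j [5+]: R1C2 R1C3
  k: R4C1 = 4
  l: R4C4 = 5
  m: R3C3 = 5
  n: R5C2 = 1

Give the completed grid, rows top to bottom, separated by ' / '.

Cage m is given, which forces R3C3 = 5.
Cage k is a single given cell; hence R4C1 = 4.
Cage l is given, so R4C4 = 5.
I is a freebie; hence R5C1 = 2.
N is a freebie, which forces R5C2 = 1.
Cage g's pair has sum 9; hence R2C2 = 5.
Column 3 now contains 5, which forces R2C3 = 4.
Cage b has sum 6, so R3C1 = 1.
Column 3 already has 4, so R5C3 = 3.
Row 5 now contains 3; hence R5C4 = 4.
4 is placed in row 5, which forces R5C5 = 5.
Cage d needs two cells with sum 8, so R1C1 = 5.
Row 2 now contains 5; hence R2C1 = 3.
4 is placed in column 4, which forces R3C4 = 3.
Cage f needs two cells with sum 7, so R3C5 = 4.
Cage c needs two cells with sum 5, which forces R4C3 = 2.
Cage a has sum 10, so R4C5 = 1.
The two cells of cage j must have sum 5, which forces R1C2 = 4.
Column 3 now contains 2, which forces R1C3 = 1.
Cage e's pair has sum 5, which forces R1C4 = 2.
Cage e needs two cells with sum 5, leaving R1C5 = 3.
The two cells of cage h must have sum 3, leaving R2C4 = 1.
Column 5 already has 1, so R2C5 = 2.
Row 3 already has 3, which forces R3C2 = 2.
Row 4 already has 2, which forces R4C2 = 3.

5 4 1 2 3 / 3 5 4 1 2 / 1 2 5 3 4 / 4 3 2 5 1 / 2 1 3 4 5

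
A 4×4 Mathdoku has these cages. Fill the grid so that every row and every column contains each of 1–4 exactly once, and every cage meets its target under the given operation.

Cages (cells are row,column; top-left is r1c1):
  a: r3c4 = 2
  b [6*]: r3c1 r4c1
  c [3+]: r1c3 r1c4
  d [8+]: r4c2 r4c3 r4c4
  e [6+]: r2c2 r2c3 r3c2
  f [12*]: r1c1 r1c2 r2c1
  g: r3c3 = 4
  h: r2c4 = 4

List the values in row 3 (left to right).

H is a freebie, which forces r2c4 = 4.
Cage g is a single given cell, so r3c3 = 4.
A is a freebie, leaving r3c4 = 2.
Cage c's pair has sum 3, which forces r1c3 = 2.
2 is placed in column 4, which forces r1c4 = 1.
Row 3 already has 2; hence r3c1 = 3.
3 is placed in row 3; hence r3c2 = 1.
Cage b's pair has product 6, leaving r4c1 = 2.
Cage d has sum 8; hence r4c2 = 4.
Column 4 now contains 1; hence r4c4 = 3.
Column 1 already has 3; hence r1c1 = 4.
Column 2 already has 4, so r1c2 = 3.
Column 1 now contains 2, which forces r2c1 = 1.
Cage e needs sum 6; hence r2c2 = 2.
Cage e needs sum 6; hence r2c3 = 3.
Row 4 already has 3; hence r4c3 = 1.
The full grid is 4 3 2 1 / 1 2 3 4 / 3 1 4 2 / 2 4 1 3.

3 1 4 2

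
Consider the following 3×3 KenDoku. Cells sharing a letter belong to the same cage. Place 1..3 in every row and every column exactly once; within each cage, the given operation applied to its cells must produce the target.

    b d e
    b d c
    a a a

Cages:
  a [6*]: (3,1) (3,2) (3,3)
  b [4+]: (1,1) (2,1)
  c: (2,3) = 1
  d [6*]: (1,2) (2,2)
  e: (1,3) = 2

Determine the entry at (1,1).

E is a freebie, so (1,3) = 2.
Cage c is given, leaving (2,3) = 1.
1 is placed in column 3, which forces (3,3) = 3.
Cage b's pair has sum 4, which forces (1,1) = 1.
2 is placed in row 1, so (1,2) = 3.
Row 2 already has 1, which forces (2,1) = 3.
The two cells of cage d must have product 6, which forces (2,2) = 2.
Column 1 already has 1, which forces (3,1) = 2.
Column 2 now contains 2, leaving (3,2) = 1.
Completed grid: 1 3 2 / 3 2 1 / 2 1 3.

1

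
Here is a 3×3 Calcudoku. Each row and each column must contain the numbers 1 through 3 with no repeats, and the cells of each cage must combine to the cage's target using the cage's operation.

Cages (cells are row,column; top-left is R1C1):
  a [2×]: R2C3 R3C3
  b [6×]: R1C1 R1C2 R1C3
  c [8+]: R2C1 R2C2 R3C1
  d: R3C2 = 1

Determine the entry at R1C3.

3

Cage c needs sum 8, which forces R2C1 = 2.
Cage c has sum 8; hence R2C2 = 3.
2 is placed in row 2, which forces R2C3 = 1.
Cage c needs sum 8, which forces R3C1 = 3.
D is a freebie, so R3C2 = 1.
Column 3 now contains 1, leaving R3C3 = 2.
Column 1 now contains 3, so R1C1 = 1.
1 is placed in column 2, leaving R1C2 = 2.
Column 3 now contains 2, leaving R1C3 = 3.
Filled in: 1 2 3 / 2 3 1 / 3 1 2.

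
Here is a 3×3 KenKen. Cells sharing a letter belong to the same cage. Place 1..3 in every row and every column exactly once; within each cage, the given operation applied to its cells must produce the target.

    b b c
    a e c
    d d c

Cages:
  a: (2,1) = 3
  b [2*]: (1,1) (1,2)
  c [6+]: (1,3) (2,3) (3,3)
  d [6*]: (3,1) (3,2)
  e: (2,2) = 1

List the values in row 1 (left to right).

1 2 3

Cage a is a single given cell; hence (2,1) = 3.
E is a freebie; hence (2,2) = 1.
Row 2 already has 1, leaving (2,3) = 2.
Column 1 already has 3, so (3,1) = 2.
2 is placed in row 3; hence (3,2) = 3.
Row 3 now contains 3, so (3,3) = 1.
2 is placed in column 1; hence (1,1) = 1.
Column 2 already has 1, so (1,2) = 2.
Column 3 now contains 1, so (1,3) = 3.
The full grid is 1 2 3 / 3 1 2 / 2 3 1.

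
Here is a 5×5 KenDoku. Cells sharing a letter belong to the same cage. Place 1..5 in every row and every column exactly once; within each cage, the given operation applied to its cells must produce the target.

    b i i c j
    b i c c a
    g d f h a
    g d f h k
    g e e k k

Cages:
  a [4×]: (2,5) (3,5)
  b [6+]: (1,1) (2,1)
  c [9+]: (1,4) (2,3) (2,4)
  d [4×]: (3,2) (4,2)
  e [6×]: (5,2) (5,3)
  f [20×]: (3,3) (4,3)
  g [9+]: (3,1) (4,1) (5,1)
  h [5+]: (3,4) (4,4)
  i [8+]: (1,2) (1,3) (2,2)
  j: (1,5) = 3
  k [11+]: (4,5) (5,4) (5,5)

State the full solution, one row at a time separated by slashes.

4 2 1 5 3 / 2 5 3 1 4 / 3 4 5 2 1 / 5 1 4 3 2 / 1 3 2 4 5

J is a freebie, leaving (1,5) = 3.
(3,2) and (3,5) in row 3 are {1, 4}, which forces (3,3) = 5.
Cage f needs two cells with product 20, which forces (4,3) = 4.
Cage d's pair has product 4, so (3,2) = 4.
Row 3 already has 4, leaving (3,5) = 1.
Row 4 already has 4, which forces (4,2) = 1.
Cage i needs sum 8, which forces (1,3) = 1.
Column 5 now contains 1, leaving (2,5) = 4.
Cage k needs sum 11, so (4,5) = 2.
Column 5 now contains 4, leaving (5,5) = 5.
The two cells of cage h must have sum 5, leaving (3,4) = 2.
Row 4 already has 2, so (4,4) = 3.
Row 5 already has 5, which forces (5,4) = 4.
Column 4 already has 4; hence (1,4) = 5.
The 3 cells of cage c must have sum 9, leaving (2,3) = 3.
The 3 cells of cage c must have sum 9, so (2,4) = 1.
Row 3 now contains 2, which forces (3,1) = 3.
Row 4 now contains 3, leaving (4,1) = 5.
4 is placed in row 5, which forces (5,1) = 1.
3 is placed in column 3, leaving (5,3) = 2.
5 is placed in row 1, leaving (1,1) = 4.
5 is placed in row 1, so (1,2) = 2.
Row 2 now contains 1, leaving (2,1) = 2.
Cage i needs sum 8, so (2,2) = 5.
Row 5 now contains 2, which forces (5,2) = 3.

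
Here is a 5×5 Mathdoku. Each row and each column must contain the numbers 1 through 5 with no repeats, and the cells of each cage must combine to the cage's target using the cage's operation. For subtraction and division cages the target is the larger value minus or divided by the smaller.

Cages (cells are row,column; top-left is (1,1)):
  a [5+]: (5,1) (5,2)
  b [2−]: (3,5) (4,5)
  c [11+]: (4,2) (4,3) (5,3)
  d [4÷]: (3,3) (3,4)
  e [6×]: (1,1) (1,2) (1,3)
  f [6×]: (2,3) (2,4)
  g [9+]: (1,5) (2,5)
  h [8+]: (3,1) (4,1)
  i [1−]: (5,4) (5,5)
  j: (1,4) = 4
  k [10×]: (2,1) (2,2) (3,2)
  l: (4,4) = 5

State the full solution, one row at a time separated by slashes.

2 3 1 4 5 / 1 5 3 2 4 / 5 2 4 1 3 / 3 4 2 5 1 / 4 1 5 3 2

Cage j is a single given cell, leaving (1,4) = 4.
4 is placed in row 1, so (1,5) = 5.
5 is placed in column 5; hence (2,5) = 4.
4 is placed in column 4, which forces (3,4) = 1.
Cage l is given, leaving (4,4) = 5.
The two cells of cage h must have sum 8, so (3,1) = 5.
Row 3 already has 5, leaving (3,2) = 2.
Row 3 already has 1, leaving (3,3) = 4.
Cage b's pair has difference 2, so (3,5) = 3.
5 is placed in row 4, which forces (4,1) = 3.
Column 2 now contains 2, which forces (4,2) = 4.
3 is placed in row 4; hence (4,3) = 2.
Cage b needs two cells with difference 2, so (4,5) = 1.
Column 3 already has 4; hence (5,3) = 5.
Column 5 now contains 1; hence (5,5) = 2.
The 3 cells of cage e must have product 6, so (1,1) = 2.
Cage k has product 10, so (2,1) = 1.
The 3 cells of cage k must have product 10, leaving (2,2) = 5.
Column 3 now contains 2, leaving (2,3) = 3.
Cage f needs two cells with product 6; hence (2,4) = 2.
The two cells of cage a must have sum 5, which forces (5,1) = 4.
Cage a's pair has sum 5, leaving (5,2) = 1.
2 is placed in row 5, leaving (5,4) = 3.
1 is placed in column 2; hence (1,2) = 3.
Column 3 now contains 3, which forces (1,3) = 1.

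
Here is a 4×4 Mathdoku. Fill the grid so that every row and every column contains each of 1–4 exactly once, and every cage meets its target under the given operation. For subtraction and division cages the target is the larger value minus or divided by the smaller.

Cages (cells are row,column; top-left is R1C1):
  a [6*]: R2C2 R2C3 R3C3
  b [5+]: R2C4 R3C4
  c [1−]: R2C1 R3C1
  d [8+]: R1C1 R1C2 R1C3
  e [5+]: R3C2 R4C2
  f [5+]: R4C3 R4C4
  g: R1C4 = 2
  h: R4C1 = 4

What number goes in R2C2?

Cage g is given, which forces R1C4 = 2.
H is a freebie, which forces R4C1 = 4.
Cage f's pair has sum 5, which forces R4C3 = 2.
The two cells of cage f must have sum 5, leaving R4C4 = 3.
Cage a has product 6, which forces R2C2 = 2.
Cage e's pair has sum 5; hence R3C2 = 4.
Row 3 now contains 4, which forces R3C4 = 1.
Row 4 now contains 3; hence R4C2 = 1.
Cage d has sum 8, so R1C1 = 1.
Column 2 now contains 1, leaving R1C2 = 3.
Cage d has sum 8, so R1C3 = 4.
Column 1 already has 1, which forces R2C1 = 3.
Cage a needs product 6, leaving R2C3 = 1.
Column 4 now contains 1, leaving R2C4 = 4.
Cage c needs two cells with difference 1, so R3C1 = 2.
1 is placed in row 3, leaving R3C3 = 3.
Filled in: 1 3 4 2 / 3 2 1 4 / 2 4 3 1 / 4 1 2 3.

2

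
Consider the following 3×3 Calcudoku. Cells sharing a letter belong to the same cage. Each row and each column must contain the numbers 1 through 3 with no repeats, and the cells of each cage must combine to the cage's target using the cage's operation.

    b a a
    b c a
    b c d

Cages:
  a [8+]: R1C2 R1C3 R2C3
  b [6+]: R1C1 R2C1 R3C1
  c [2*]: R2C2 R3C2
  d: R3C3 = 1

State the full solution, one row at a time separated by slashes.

1 3 2 / 2 1 3 / 3 2 1

Cage a has sum 8, leaving R1C2 = 3.
The 3 cells of cage a must have sum 8; hence R1C3 = 2.
The 3 cells of cage a must have sum 8, leaving R2C3 = 3.
Cage d is given; hence R3C3 = 1.
Row 1 already has 2, leaving R1C1 = 1.
Cage b needs sum 6, so R2C1 = 2.
The two cells of cage c must have product 2, which forces R2C2 = 1.
Cage b needs sum 6, which forces R3C1 = 3.
Row 3 now contains 1, which forces R3C2 = 2.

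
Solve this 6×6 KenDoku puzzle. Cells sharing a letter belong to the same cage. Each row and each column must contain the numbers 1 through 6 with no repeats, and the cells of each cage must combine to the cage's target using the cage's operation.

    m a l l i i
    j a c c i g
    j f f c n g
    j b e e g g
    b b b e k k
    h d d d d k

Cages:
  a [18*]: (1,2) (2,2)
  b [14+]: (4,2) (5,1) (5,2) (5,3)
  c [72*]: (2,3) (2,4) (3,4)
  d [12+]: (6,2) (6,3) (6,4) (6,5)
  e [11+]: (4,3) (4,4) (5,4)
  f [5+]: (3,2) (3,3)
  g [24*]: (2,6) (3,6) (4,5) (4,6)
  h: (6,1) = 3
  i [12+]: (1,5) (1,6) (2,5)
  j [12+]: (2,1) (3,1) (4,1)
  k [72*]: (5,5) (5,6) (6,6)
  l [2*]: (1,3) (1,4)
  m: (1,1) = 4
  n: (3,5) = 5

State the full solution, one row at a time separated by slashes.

4 3 1 2 6 5 / 5 6 4 3 1 2 / 1 2 3 6 5 4 / 6 5 2 4 3 1 / 2 1 6 5 4 3 / 3 4 5 1 2 6

M is a freebie; hence (1,1) = 4.
Cage n is given, which forces (3,5) = 5.
Cage h is a single given cell, which forces (6,1) = 3.
The only place for 5 in row 1 is (1,6).
In row 2, 5 can only go at (2,1), so (2,1) = 5.
Row 6 needs a 6, and only (6,6) is open for it.
In column 1, 2 can only go at (5,1), so (5,1) = 2.
Column 5 needs a 6, and only (1,5) is open for it.
Row 1 already has 6, so (1,2) = 3.
Cage a needs two cells with product 18, which forces (2,2) = 6.
Cage i needs sum 12, so (2,5) = 1.
Cage c needs product 72, leaving (3,4) = 6.
The 4 cells of cage b must have sum 14, so (5,3) = 6.
Row 3 now contains 6, which forces (3,1) = 1.
The 3 cells of cage j must have sum 12; hence (4,1) = 6.
Cage e needs sum 11; hence (5,4) = 5.
The two cells of cage f must have sum 5, so (3,2) = 2.
The two cells of cage f must have sum 5; hence (3,3) = 3.
3 is placed in row 3, leaving (3,6) = 4.
The 4 cells of cage b must have sum 14; hence (4,2) = 5.
Cage g needs product 24, so (4,6) = 1.
Row 5 now contains 5, leaving (5,2) = 1.
4 is placed in column 6; hence (5,6) = 3.
1 is placed in column 2; hence (6,2) = 4.
4 is placed in row 6, which forces (6,5) = 2.
3 is placed in column 3, leaving (2,3) = 4.
Cage c has product 72, which forces (2,4) = 3.
3 is placed in column 6, leaving (2,6) = 2.
Column 3 now contains 4, leaving (4,3) = 2.
2 is placed in row 4, leaving (4,4) = 4.
Cage g needs product 24, which forces (4,5) = 3.
3 is placed in row 5, so (5,5) = 4.
Cage d has sum 12, so (6,3) = 5.
Row 6 already has 2; hence (6,4) = 1.
Column 3 now contains 2; hence (1,3) = 1.
1 is placed in column 4, so (1,4) = 2.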